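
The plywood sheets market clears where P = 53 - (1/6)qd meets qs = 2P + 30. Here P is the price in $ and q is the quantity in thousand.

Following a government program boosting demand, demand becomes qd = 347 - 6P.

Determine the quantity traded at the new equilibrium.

109.25

Solve the original market: 318 - 6P = 2P + 30, hence P = 36 and q = 102.
With the change applied: demand qd = 347 - 6P, supply qs = 2P + 30.
Setting them equal: 347 - 6P = 2P + 30 → 317 = 8P, so P = 39.625 and q = 109.25.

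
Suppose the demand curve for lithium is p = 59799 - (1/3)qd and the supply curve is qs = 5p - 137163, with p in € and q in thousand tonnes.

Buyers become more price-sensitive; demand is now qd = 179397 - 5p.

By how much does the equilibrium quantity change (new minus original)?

-39570

Before the shock: 179397 - 3p = 5p - 137163 ⇒ 316560 = 8p ⇒ p = 39570, q = 60687.
With the change applied: demand qd = 179397 - 5p, supply qs = 5p - 137163.
Equate the new curves: 179397 - 5p = 5p - 137163, giving 316560 = 10p, p = 31656, q = 21117.
Δq = 21117 − 60687 = -39570.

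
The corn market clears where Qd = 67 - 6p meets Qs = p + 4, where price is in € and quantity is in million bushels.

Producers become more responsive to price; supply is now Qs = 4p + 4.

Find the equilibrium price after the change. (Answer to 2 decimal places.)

Before the shock: 67 - 6p = p + 4 ⇒ 63 = 7p ⇒ p = 9, Q = 13.
The new curves are Qd = 67 - 6p (demand) and Qs = 4p + 4 (supply).
Setting them equal: 67 - 6p = 4p + 4 → 63 = 10p, so p = 6.3 and Q = 29.2.

6.30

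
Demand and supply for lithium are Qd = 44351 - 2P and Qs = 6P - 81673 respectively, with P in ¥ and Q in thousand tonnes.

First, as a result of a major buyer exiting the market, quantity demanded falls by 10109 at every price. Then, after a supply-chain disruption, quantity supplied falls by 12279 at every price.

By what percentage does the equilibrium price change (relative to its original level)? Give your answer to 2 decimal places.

+1.72

Before the shock: 44351 - 2P = 6P - 81673 ⇒ 126024 = 8P ⇒ P = 15753, Q = 12845.
The shock moves the curves to Qd = 34242 - 2P and Qs = 6P - 93952.
Clearing the new market: 34242 - 2P = 6P - 93952, so P = 16024.25 and Q = 2193.5.
%ΔP = (16024.25 − 15753) / 15753 × 100 = +1.72%.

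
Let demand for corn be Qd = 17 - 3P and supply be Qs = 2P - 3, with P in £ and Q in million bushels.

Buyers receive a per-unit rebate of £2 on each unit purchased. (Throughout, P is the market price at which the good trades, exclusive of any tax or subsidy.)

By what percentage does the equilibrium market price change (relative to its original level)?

+30

Initially, 17 - 3P = 2P - 3, so 20 = 5P and P = 4, Q = 5.
Since buyers' out-of-pocket price is the market price minus the rebate, the effective demand curve becomes Qd = 23 - 3P.
Setting them equal: 23 - 3P = 2P - 3 → 26 = 5P, so P = 5.2 and Q = 7.4.
%ΔP = (5.2 − 4) / 4 × 100 = +30%.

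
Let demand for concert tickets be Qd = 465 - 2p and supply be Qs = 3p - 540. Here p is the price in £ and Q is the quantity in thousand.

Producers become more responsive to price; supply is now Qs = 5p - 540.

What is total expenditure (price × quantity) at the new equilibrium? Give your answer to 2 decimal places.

25535.20

Initially, 465 - 2p = 3p - 540, so 1005 = 5p and p = 201, Q = 63.
The shock moves the curves to Qd = 465 - 2p and Qs = 5p - 540.
Setting them equal: 465 - 2p = 5p - 540 → 1005 = 7p, so p = 1005/7 ≈ 143.5714 and Q = 1245/7 ≈ 177.8571.
New expenditure = 143.5714 × 177.8571 = 25535.20.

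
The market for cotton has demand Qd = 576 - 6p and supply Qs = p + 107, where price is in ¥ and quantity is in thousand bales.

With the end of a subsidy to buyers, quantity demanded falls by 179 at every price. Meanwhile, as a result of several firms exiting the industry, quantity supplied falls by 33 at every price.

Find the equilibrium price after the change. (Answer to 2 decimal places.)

46.14

Initially, 576 - 6p = p + 107, so 469 = 7p and p = 67, Q = 174.
After the shift, demand is Qd = 397 - 6p and supply is Qs = p + 74.
New equilibrium: 397 - 6p = p + 74 ⇒ 323 = 7p ⇒ p = 323/7 ≈ 46.1429, Q = 841/7 ≈ 120.1429.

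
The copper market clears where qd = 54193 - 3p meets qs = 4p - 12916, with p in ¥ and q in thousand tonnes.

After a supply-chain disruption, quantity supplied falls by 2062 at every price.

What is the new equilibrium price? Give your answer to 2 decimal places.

9881.57

Original equilibrium: 54193 - 3p = 4p - 12916 gives 67109 = 7p, so p = 9587 and q = 25432.
The new curves are qd = 54193 - 3p (demand) and qs = 4p - 14978 (supply).
Equate the new curves: 54193 - 3p = 4p - 14978, giving 69171 = 7p, p = 69171/7 ≈ 9881.5714, q = 171838/7 ≈ 24548.2857.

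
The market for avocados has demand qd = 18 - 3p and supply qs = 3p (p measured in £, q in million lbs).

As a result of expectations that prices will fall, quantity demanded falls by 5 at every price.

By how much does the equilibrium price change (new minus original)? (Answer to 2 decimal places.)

Before the shock: 18 - 3p = 3p ⇒ 18 = 6p ⇒ p = 3, q = 9.
With the change applied: demand qd = 13 - 3p, supply qs = 3p.
Clearing the new market: 13 - 3p = 3p, so p = 13/6 ≈ 2.1667 and q = 6.5.
Δp = 2.1667 − 3 = -0.83.

-0.83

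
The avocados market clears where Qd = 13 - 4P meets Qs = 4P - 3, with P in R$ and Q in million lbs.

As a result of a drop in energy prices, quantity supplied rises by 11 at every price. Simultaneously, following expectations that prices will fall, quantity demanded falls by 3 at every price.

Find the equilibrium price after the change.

0.25

Initially, 13 - 4P = 4P - 3, so 16 = 8P and P = 2, Q = 5.
The shock moves the curves to Qd = 10 - 4P and Qs = 4P + 8.
Equate the new curves: 10 - 4P = 4P + 8, giving 2 = 8P, P = 0.25, Q = 9.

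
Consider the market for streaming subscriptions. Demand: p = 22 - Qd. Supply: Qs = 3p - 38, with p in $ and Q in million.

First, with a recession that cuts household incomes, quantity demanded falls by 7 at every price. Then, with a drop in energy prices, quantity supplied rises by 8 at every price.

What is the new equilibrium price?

11.25

Original equilibrium: 22 - p = 3p - 38 gives 60 = 4p, so p = 15 and Q = 7.
With the change applied: demand Qd = 15 - p, supply Qs = 3p - 30.
Clearing the new market: 15 - p = 3p - 30, so p = 11.25 and Q = 3.75.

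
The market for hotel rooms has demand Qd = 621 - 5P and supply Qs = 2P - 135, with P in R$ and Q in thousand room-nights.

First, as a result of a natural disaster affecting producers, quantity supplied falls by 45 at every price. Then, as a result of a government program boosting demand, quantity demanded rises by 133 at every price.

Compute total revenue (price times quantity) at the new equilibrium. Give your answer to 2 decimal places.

Initially, 621 - 5P = 2P - 135, so 756 = 7P and P = 108, Q = 81.
With the change applied: demand Qd = 754 - 5P, supply Qs = 2P - 180.
Clearing the new market: 754 - 5P = 2P - 180, so P = 934/7 ≈ 133.4286 and Q = 608/7 ≈ 86.8571.
New expenditure = 133.4286 × 86.8571 = 11589.22.

11589.22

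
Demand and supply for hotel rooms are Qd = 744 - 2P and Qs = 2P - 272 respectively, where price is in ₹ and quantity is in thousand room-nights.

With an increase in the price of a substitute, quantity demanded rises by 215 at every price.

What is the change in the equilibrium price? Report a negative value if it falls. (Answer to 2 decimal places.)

+53.75

Original equilibrium: 744 - 2P = 2P - 272 gives 1016 = 4P, so P = 254 and Q = 236.
After the shift, demand is Qd = 959 - 2P and supply is Qs = 2P - 272.
Equate the new curves: 959 - 2P = 2P - 272, giving 1231 = 4P, P = 307.75, Q = 343.5.
ΔP = 307.75 − 254 = +53.75.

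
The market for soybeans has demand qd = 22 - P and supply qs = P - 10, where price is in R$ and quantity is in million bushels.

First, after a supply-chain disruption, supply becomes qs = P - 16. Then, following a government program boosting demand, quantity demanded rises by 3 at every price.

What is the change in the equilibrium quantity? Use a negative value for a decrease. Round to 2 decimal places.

-1.50

Initially, 22 - P = P - 10, so 32 = 2P and P = 16, q = 6.
The new curves are qd = 25 - P (demand) and qs = P - 16 (supply).
Setting them equal: 25 - P = P - 16 → 41 = 2P, so P = 20.5 and q = 4.5.
Δq = 4.5 − 6 = -1.50.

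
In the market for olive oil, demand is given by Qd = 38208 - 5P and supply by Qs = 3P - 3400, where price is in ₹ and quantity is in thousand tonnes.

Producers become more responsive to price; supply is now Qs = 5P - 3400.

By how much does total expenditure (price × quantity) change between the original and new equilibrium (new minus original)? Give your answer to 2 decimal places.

Before the shock: 38208 - 5P = 3P - 3400 ⇒ 41608 = 8P ⇒ P = 5201, Q = 12203.
The new curves are Qd = 38208 - 5P (demand) and Qs = 5P - 3400 (supply).
Clearing the new market: 38208 - 5P = 5P - 3400, so P = 4160.8 and Q = 17404.
Expenditure moves from 5201×12203 = 63467803 to 4160.8×17404 = 72414563.2; change = +8946760.20.

+8946760.20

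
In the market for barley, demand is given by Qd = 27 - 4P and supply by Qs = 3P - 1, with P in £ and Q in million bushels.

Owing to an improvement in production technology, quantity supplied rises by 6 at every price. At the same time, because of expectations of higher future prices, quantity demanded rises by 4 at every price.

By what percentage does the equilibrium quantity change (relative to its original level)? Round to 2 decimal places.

+46.75

Original equilibrium: 27 - 4P = 3P - 1 gives 28 = 7P, so P = 4 and Q = 11.
With the change applied: demand Qd = 31 - 4P, supply Qs = 3P + 5.
Clearing the new market: 31 - 4P = 3P + 5, so P = 26/7 ≈ 3.7143 and Q = 113/7 ≈ 16.1429.
%ΔQ = (16.1429 − 11) / 11 × 100 = +46.75%.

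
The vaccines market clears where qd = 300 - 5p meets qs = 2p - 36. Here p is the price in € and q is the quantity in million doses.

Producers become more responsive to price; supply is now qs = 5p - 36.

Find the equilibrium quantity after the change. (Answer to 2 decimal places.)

Initially, 300 - 5p = 2p - 36, so 336 = 7p and p = 48, q = 60.
With the change applied: demand qd = 300 - 5p, supply qs = 5p - 36.
Clearing the new market: 300 - 5p = 5p - 36, so p = 33.6 and q = 132.

132.00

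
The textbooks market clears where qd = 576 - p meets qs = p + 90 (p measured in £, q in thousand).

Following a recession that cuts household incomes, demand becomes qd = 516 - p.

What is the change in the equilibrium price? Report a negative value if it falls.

-30

Original equilibrium: 576 - p = p + 90 gives 486 = 2p, so p = 243 and q = 333.
The new curves are qd = 516 - p (demand) and qs = p + 90 (supply).
Setting them equal: 516 - p = p + 90 → 426 = 2p, so p = 213 and q = 303.
Δp = 213 − 243 = -30.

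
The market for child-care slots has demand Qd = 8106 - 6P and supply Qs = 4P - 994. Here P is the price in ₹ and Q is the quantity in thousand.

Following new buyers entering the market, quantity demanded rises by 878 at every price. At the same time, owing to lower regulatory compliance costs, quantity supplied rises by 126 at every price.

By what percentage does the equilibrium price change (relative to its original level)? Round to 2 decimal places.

Solve the original market: 8106 - 6P = 4P - 994, hence P = 910 and Q = 2646.
The new curves are Qd = 8984 - 6P (demand) and Qs = 4P - 868 (supply).
Equate the new curves: 8984 - 6P = 4P - 868, giving 9852 = 10P, P = 985.2, Q = 3072.8.
%ΔP = (985.2 − 910) / 910 × 100 = +8.26%.

+8.26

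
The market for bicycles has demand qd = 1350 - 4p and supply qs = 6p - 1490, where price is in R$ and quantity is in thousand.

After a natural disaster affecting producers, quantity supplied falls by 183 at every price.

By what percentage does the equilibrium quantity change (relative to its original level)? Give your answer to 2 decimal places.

Initially, 1350 - 4p = 6p - 1490, so 2840 = 10p and p = 284, q = 214.
After the shift, demand is qd = 1350 - 4p and supply is qs = 6p - 1673.
Setting them equal: 1350 - 4p = 6p - 1673 → 3023 = 10p, so p = 302.3 and q = 140.8.
%Δq = (140.8 − 214) / 214 × 100 = -34.21%.

-34.21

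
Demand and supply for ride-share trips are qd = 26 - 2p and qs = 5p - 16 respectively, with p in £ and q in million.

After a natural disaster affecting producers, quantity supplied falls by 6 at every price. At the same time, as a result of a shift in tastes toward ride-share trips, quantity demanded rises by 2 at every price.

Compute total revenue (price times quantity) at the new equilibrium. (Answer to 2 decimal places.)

Before the shock: 26 - 2p = 5p - 16 ⇒ 42 = 7p ⇒ p = 6, q = 14.
After the shift, demand is qd = 28 - 2p and supply is qs = 5p - 22.
Setting them equal: 28 - 2p = 5p - 22 → 50 = 7p, so p = 50/7 ≈ 7.1429 and q = 96/7 ≈ 13.7143.
New expenditure = 7.1429 × 13.7143 = 97.96.

97.96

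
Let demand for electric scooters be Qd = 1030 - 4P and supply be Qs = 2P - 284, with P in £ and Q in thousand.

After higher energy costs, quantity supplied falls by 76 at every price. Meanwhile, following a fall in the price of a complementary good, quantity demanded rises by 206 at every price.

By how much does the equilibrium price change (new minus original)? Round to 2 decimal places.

+47.00

Initially, 1030 - 4P = 2P - 284, so 1314 = 6P and P = 219, Q = 154.
With the change applied: demand Qd = 1236 - 4P, supply Qs = 2P - 360.
Equate the new curves: 1236 - 4P = 2P - 360, giving 1596 = 6P, P = 266, Q = 172.
ΔP = 266 − 219 = +47.00.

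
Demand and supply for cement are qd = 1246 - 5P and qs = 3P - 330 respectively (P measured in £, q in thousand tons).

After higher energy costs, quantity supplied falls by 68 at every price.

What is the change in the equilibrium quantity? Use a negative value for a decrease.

-42.5

Initially, 1246 - 5P = 3P - 330, so 1576 = 8P and P = 197, q = 261.
The new curves are qd = 1246 - 5P (demand) and qs = 3P - 398 (supply).
New equilibrium: 1246 - 5P = 3P - 398 ⇒ 1644 = 8P ⇒ P = 205.5, q = 218.5.
Δq = 218.5 − 261 = -42.5.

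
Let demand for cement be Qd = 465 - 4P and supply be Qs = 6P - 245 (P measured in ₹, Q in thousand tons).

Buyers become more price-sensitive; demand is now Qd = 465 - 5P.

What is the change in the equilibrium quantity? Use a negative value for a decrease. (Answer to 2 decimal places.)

-38.73

Initially, 465 - 4P = 6P - 245, so 710 = 10P and P = 71, Q = 181.
The shock moves the curves to Qd = 465 - 5P and Qs = 6P - 245.
New equilibrium: 465 - 5P = 6P - 245 ⇒ 710 = 11P ⇒ P = 710/11 ≈ 64.5455, Q = 1565/11 ≈ 142.2727.
ΔQ = 142.2727 − 181 = -38.73.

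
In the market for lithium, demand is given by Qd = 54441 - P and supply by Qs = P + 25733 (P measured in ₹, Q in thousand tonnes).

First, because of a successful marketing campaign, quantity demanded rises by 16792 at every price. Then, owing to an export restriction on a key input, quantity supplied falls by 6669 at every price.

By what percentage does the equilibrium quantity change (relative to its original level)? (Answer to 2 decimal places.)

+12.63

Original equilibrium: 54441 - P = P + 25733 gives 28708 = 2P, so P = 14354 and Q = 40087.
With the change applied: demand Qd = 71233 - P, supply Qs = P + 19064.
Equate the new curves: 71233 - P = P + 19064, giving 52169 = 2P, P = 26084.5, Q = 45148.5.
%ΔQ = (45148.5 − 40087) / 40087 × 100 = +12.63%.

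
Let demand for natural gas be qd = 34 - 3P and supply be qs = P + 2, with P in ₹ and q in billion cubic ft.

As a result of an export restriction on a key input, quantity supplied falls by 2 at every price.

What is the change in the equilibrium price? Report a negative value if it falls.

+0.5

Initially, 34 - 3P = P + 2, so 32 = 4P and P = 8, q = 10.
The new curves are qd = 34 - 3P (demand) and qs = P (supply).
New equilibrium: 34 - 3P = P ⇒ 34 = 4P ⇒ P = 8.5, q = 8.5.
ΔP = 8.5 − 8 = +0.5.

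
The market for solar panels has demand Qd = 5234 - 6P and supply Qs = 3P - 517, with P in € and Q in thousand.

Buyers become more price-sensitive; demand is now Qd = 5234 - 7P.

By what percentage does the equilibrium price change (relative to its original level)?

Initially, 5234 - 6P = 3P - 517, so 5751 = 9P and P = 639, Q = 1400.
The shock moves the curves to Qd = 5234 - 7P and Qs = 3P - 517.
Setting them equal: 5234 - 7P = 3P - 517 → 5751 = 10P, so P = 575.1 and Q = 1208.3.
%ΔP = (575.1 − 639) / 639 × 100 = -10%.

-10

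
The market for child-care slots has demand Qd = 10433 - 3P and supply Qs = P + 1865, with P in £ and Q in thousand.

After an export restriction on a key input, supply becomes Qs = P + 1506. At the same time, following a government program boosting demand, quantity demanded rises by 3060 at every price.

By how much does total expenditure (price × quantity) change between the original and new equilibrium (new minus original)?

Initially, 10433 - 3P = P + 1865, so 8568 = 4P and P = 2142, Q = 4007.
After the shift, demand is Qd = 13493 - 3P and supply is Qs = P + 1506.
Setting them equal: 13493 - 3P = P + 1506 → 11987 = 4P, so P = 2996.75 and Q = 4502.75.
Expenditure moves from 2142×4007 = 8582994 to 2996.75×4502.75 = 13493616.0625; change = +4910622.0625.

+4910622.0625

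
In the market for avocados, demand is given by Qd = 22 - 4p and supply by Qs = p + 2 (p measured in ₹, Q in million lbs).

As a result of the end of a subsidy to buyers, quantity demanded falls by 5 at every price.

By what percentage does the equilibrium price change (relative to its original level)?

Initially, 22 - 4p = p + 2, so 20 = 5p and p = 4, Q = 6.
The new curves are Qd = 17 - 4p (demand) and Qs = p + 2 (supply).
New equilibrium: 17 - 4p = p + 2 ⇒ 15 = 5p ⇒ p = 3, Q = 5.
%Δp = (3 − 4) / 4 × 100 = -25%.

-25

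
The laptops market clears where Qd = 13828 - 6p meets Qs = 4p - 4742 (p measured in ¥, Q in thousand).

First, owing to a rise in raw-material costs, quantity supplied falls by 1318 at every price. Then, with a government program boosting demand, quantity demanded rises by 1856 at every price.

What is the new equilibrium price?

Original equilibrium: 13828 - 6p = 4p - 4742 gives 18570 = 10p, so p = 1857 and Q = 2686.
With the change applied: demand Qd = 15684 - 6p, supply Qs = 4p - 6060.
New equilibrium: 15684 - 6p = 4p - 6060 ⇒ 21744 = 10p ⇒ p = 2174.4, Q = 2637.6.

2174.4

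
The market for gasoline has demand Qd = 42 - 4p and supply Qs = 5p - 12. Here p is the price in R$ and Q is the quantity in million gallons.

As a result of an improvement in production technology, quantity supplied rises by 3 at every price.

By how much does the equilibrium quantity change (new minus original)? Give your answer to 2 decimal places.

+1.33

Before the shock: 42 - 4p = 5p - 12 ⇒ 54 = 9p ⇒ p = 6, Q = 18.
With the change applied: demand Qd = 42 - 4p, supply Qs = 5p - 9.
Clearing the new market: 42 - 4p = 5p - 9, so p = 17/3 ≈ 5.6667 and Q = 58/3 ≈ 19.3333.
ΔQ = 19.3333 − 18 = +1.33.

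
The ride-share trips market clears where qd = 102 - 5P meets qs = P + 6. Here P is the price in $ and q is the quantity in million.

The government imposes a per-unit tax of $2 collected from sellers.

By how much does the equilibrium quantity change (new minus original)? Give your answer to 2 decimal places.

Solve the original market: 102 - 5P = P + 6, hence P = 16 and q = 22.
Since sellers keep the price net of the tax, the effective supply curve becomes qs = P + 4.
Setting them equal: 102 - 5P = P + 4 → 98 = 6P, so P = 49/3 ≈ 16.3333 and q = 61/3 ≈ 20.3333.
Δq = 20.3333 − 22 = -1.67.

-1.67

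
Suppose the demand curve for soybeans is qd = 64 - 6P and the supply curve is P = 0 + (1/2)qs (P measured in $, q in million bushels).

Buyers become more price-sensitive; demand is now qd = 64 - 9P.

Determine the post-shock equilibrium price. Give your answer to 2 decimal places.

5.82

Initially, 64 - 6P = 2P, so 64 = 8P and P = 8, q = 16.
The new curves are qd = 64 - 9P (demand) and qs = 2P (supply).
Equate the new curves: 64 - 9P = 2P, giving 64 = 11P, P = 64/11 ≈ 5.8182, q = 128/11 ≈ 11.6364.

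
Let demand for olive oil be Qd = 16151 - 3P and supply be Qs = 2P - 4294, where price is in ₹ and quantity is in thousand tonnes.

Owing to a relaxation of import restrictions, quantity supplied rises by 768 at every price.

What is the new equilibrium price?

Before the shock: 16151 - 3P = 2P - 4294 ⇒ 20445 = 5P ⇒ P = 4089, Q = 3884.
After the shift, demand is Qd = 16151 - 3P and supply is Qs = 2P - 3526.
New equilibrium: 16151 - 3P = 2P - 3526 ⇒ 19677 = 5P ⇒ P = 3935.4, Q = 4344.8.

3935.4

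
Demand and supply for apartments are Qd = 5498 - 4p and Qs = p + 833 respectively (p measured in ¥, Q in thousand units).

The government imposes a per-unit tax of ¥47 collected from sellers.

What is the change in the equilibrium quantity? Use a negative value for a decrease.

-37.6

Before the shock: 5498 - 4p = p + 833 ⇒ 4665 = 5p ⇒ p = 933, Q = 1766.
Since sellers keep the price net of the tax, the effective supply curve becomes Qs = p + 786.
Clearing the new market: 5498 - 4p = p + 786, so p = 942.4 and Q = 1728.4.
ΔQ = 1728.4 − 1766 = -37.6.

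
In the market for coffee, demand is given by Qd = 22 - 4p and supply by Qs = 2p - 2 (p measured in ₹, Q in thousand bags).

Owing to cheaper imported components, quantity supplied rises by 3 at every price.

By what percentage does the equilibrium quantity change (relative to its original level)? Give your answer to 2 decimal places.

Solve the original market: 22 - 4p = 2p - 2, hence p = 4 and Q = 6.
With the change applied: demand Qd = 22 - 4p, supply Qs = 2p + 1.
Equate the new curves: 22 - 4p = 2p + 1, giving 21 = 6p, p = 3.5, Q = 8.
%ΔQ = (8 − 6) / 6 × 100 = +33.33%.

+33.33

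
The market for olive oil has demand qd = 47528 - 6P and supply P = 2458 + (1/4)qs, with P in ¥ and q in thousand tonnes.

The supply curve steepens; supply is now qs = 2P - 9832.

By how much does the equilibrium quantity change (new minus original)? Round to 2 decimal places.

Solve the original market: 47528 - 6P = 4P - 9832, hence P = 5736 and q = 13112.
After the shift, demand is qd = 47528 - 6P and supply is qs = 2P - 9832.
Clearing the new market: 47528 - 6P = 2P - 9832, so P = 7170 and q = 4508.
Δq = 4508 − 13112 = -8604.00.

-8604.00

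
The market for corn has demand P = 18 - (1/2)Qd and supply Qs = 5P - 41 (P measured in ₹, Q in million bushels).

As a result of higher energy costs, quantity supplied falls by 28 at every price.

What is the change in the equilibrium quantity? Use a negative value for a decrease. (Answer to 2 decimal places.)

-8.00

Before the shock: 36 - 2P = 5P - 41 ⇒ 77 = 7P ⇒ P = 11, Q = 14.
The new curves are Qd = 36 - 2P (demand) and Qs = 5P - 69 (supply).
New equilibrium: 36 - 2P = 5P - 69 ⇒ 105 = 7P ⇒ P = 15, Q = 6.
ΔQ = 6 − 14 = -8.00.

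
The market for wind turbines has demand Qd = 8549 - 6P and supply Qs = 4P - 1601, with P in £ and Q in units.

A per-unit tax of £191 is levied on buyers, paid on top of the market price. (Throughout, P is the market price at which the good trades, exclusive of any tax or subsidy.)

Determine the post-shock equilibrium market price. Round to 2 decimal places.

900.40

Before the shock: 8549 - 6P = 4P - 1601 ⇒ 10150 = 10P ⇒ P = 1015, Q = 2459.
Since buyers pay the price plus the tax, the effective demand curve becomes Qd = 7403 - 6P.
New equilibrium: 7403 - 6P = 4P - 1601 ⇒ 9004 = 10P ⇒ P = 900.4, Q = 2000.6.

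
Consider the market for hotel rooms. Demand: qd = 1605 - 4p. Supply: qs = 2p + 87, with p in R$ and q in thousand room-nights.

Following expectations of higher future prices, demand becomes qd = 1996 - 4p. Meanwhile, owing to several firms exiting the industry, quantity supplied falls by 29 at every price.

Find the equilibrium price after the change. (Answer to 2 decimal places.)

Initially, 1605 - 4p = 2p + 87, so 1518 = 6p and p = 253, q = 593.
With the change applied: demand qd = 1996 - 4p, supply qs = 2p + 58.
Clearing the new market: 1996 - 4p = 2p + 58, so p = 323 and q = 704.

323.00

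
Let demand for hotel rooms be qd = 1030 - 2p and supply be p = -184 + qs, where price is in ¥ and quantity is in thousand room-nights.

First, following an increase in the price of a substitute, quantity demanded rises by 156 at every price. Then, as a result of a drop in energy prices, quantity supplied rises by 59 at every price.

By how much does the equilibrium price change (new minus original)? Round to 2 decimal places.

Initially, 1030 - 2p = p + 184, so 846 = 3p and p = 282, q = 466.
With the change applied: demand qd = 1186 - 2p, supply qs = p + 243.
Clearing the new market: 1186 - 2p = p + 243, so p = 943/3 ≈ 314.3333 and q = 1672/3 ≈ 557.3333.
Δp = 314.3333 − 282 = +32.33.

+32.33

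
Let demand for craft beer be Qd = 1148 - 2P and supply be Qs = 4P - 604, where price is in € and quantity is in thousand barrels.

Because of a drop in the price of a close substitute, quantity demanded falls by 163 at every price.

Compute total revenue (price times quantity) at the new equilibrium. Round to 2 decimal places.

120587.44

Solve the original market: 1148 - 2P = 4P - 604, hence P = 292 and Q = 564.
The new curves are Qd = 985 - 2P (demand) and Qs = 4P - 604 (supply).
Setting them equal: 985 - 2P = 4P - 604 → 1589 = 6P, so P = 1589/6 ≈ 264.8333 and Q = 1366/3 ≈ 455.3333.
New expenditure = 264.8333 × 455.3333 = 120587.44.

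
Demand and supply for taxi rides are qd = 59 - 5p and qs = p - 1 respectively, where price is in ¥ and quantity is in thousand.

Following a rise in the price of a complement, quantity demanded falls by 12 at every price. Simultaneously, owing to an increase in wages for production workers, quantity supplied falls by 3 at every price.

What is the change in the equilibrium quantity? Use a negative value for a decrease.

-4.5

Solve the original market: 59 - 5p = p - 1, hence p = 10 and q = 9.
After the shift, demand is qd = 47 - 5p and supply is qs = p - 4.
Clearing the new market: 47 - 5p = p - 4, so p = 8.5 and q = 4.5.
Δq = 4.5 − 9 = -4.5.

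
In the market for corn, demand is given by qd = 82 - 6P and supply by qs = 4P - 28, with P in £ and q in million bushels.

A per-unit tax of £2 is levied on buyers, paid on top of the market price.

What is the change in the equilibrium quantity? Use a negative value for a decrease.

Original equilibrium: 82 - 6P = 4P - 28 gives 110 = 10P, so P = 11 and q = 16.
Since buyers pay the price plus the tax, the effective demand curve becomes qd = 70 - 6P.
New equilibrium: 70 - 6P = 4P - 28 ⇒ 98 = 10P ⇒ P = 9.8, q = 11.2.
Δq = 11.2 − 16 = -4.8.

-4.8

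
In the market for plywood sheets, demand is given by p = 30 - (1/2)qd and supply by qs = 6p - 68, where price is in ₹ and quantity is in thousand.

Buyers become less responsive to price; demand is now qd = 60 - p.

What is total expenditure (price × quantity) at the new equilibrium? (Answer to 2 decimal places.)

Initially, 60 - 2p = 6p - 68, so 128 = 8p and p = 16, q = 28.
The new curves are qd = 60 - p (demand) and qs = 6p - 68 (supply).
Clearing the new market: 60 - p = 6p - 68, so p = 128/7 ≈ 18.2857 and q = 292/7 ≈ 41.7143.
New expenditure = 18.2857 × 41.7143 = 762.78.

762.78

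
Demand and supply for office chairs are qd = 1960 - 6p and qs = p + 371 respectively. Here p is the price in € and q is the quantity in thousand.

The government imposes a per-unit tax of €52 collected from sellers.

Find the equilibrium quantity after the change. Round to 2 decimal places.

Before the shock: 1960 - 6p = p + 371 ⇒ 1589 = 7p ⇒ p = 227, q = 598.
Since sellers keep the price net of the tax, the effective supply curve becomes qs = p + 319.
Equate the new curves: 1960 - 6p = p + 319, giving 1641 = 7p, p = 1641/7 ≈ 234.4286, q = 3874/7 ≈ 553.4286.

553.43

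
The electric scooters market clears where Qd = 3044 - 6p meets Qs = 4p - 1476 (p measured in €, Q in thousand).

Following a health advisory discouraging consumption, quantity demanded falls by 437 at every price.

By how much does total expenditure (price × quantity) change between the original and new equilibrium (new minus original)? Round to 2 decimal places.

Before the shock: 3044 - 6p = 4p - 1476 ⇒ 4520 = 10p ⇒ p = 452, Q = 332.
The new curves are Qd = 2607 - 6p (demand) and Qs = 4p - 1476 (supply).
Setting them equal: 2607 - 6p = 4p - 1476 → 4083 = 10p, so p = 408.3 and Q = 157.2.
Expenditure moves from 452×332 = 150064 to 408.3×157.2 = 64184.76; change = -85879.24.

-85879.24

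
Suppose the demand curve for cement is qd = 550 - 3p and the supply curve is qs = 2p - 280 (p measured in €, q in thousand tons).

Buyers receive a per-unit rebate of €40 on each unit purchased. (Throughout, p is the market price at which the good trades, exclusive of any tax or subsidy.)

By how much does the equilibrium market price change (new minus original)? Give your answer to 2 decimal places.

+24.00

Original equilibrium: 550 - 3p = 2p - 280 gives 830 = 5p, so p = 166 and q = 52.
Since buyers' out-of-pocket price is the market price minus the rebate, the effective demand curve becomes qd = 670 - 3p.
Equate the new curves: 670 - 3p = 2p - 280, giving 950 = 5p, p = 190, q = 100.
Δp = 190 − 166 = +24.00.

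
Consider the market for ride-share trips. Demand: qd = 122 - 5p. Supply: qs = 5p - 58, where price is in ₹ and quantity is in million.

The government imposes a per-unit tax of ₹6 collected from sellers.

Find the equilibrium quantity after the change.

Original equilibrium: 122 - 5p = 5p - 58 gives 180 = 10p, so p = 18 and q = 32.
Since sellers keep the price net of the tax, the effective supply curve becomes qs = 5p - 88.
Equate the new curves: 122 - 5p = 5p - 88, giving 210 = 10p, p = 21, q = 17.

17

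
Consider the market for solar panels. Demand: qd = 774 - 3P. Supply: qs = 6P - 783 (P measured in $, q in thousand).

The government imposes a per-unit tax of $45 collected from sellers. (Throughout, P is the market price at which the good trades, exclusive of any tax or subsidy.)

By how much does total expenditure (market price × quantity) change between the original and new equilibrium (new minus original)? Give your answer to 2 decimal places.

Solve the original market: 774 - 3P = 6P - 783, hence P = 173 and q = 255.
Since sellers keep the price net of the tax, the effective supply curve becomes qs = 6P - 1053.
Clearing the new market: 774 - 3P = 6P - 1053, so P = 203 and q = 165.
Expenditure moves from 173×255 = 44115 to 203×165 = 33495; change = -10620.00.

-10620.00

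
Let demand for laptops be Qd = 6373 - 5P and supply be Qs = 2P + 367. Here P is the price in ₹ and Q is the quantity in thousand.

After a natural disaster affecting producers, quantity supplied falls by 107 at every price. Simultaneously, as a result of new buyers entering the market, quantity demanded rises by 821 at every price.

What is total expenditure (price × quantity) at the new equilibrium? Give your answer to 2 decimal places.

2220012.08

Before the shock: 6373 - 5P = 2P + 367 ⇒ 6006 = 7P ⇒ P = 858, Q = 2083.
After the shift, demand is Qd = 7194 - 5P and supply is Qs = 2P + 260.
Setting them equal: 7194 - 5P = 2P + 260 → 6934 = 7P, so P = 6934/7 ≈ 990.5714 and Q = 15688/7 ≈ 2241.1429.
New expenditure = 990.5714 × 2241.1429 = 2220012.08.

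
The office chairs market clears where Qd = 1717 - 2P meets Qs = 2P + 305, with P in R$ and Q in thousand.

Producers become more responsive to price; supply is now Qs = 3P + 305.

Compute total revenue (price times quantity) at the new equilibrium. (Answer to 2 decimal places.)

325381.28

Original equilibrium: 1717 - 2P = 2P + 305 gives 1412 = 4P, so P = 353 and Q = 1011.
With the change applied: demand Qd = 1717 - 2P, supply Qs = 3P + 305.
Clearing the new market: 1717 - 2P = 3P + 305, so P = 282.4 and Q = 1152.2.
New expenditure = 282.4 × 1152.2 = 325381.28.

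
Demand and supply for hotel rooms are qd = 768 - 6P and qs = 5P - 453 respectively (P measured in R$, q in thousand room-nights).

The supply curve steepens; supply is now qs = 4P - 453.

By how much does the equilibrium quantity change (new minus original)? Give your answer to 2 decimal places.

Original equilibrium: 768 - 6P = 5P - 453 gives 1221 = 11P, so P = 111 and q = 102.
After the shift, demand is qd = 768 - 6P and supply is qs = 4P - 453.
Clearing the new market: 768 - 6P = 4P - 453, so P = 122.1 and q = 35.4.
Δq = 35.4 − 102 = -66.60.

-66.60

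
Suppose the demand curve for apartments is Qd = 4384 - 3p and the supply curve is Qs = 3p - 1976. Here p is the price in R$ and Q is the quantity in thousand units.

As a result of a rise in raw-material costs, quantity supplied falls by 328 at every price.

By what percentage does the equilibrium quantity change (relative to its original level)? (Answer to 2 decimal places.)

Original equilibrium: 4384 - 3p = 3p - 1976 gives 6360 = 6p, so p = 1060 and Q = 1204.
The new curves are Qd = 4384 - 3p (demand) and Qs = 3p - 2304 (supply).
Equate the new curves: 4384 - 3p = 3p - 2304, giving 6688 = 6p, p = 3344/3 ≈ 1114.6667, Q = 1040.
%ΔQ = (1040 − 1204) / 1204 × 100 = -13.62%.

-13.62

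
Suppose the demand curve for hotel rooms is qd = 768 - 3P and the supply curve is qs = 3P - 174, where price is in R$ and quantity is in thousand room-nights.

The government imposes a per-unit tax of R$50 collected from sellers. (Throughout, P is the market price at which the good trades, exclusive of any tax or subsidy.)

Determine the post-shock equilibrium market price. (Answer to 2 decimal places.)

Initially, 768 - 3P = 3P - 174, so 942 = 6P and P = 157, q = 297.
Since sellers keep the price net of the tax, the effective supply curve becomes qs = 3P - 324.
Clearing the new market: 768 - 3P = 3P - 324, so P = 182 and q = 222.

182.00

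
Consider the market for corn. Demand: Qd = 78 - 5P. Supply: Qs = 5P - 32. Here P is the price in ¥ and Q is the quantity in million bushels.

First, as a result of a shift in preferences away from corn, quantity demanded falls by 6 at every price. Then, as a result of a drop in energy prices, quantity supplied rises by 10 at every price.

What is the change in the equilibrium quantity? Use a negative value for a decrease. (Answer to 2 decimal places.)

+2.00

Initially, 78 - 5P = 5P - 32, so 110 = 10P and P = 11, Q = 23.
The shock moves the curves to Qd = 72 - 5P and Qs = 5P - 22.
Setting them equal: 72 - 5P = 5P - 22 → 94 = 10P, so P = 9.4 and Q = 25.
ΔQ = 25 − 23 = +2.00.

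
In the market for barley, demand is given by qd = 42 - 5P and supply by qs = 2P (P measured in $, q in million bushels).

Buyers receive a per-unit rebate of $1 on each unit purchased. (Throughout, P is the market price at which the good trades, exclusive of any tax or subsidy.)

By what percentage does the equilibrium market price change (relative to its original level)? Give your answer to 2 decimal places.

Solve the original market: 42 - 5P = 2P, hence P = 6 and q = 12.
Since buyers' out-of-pocket price is the market price minus the rebate, the effective demand curve becomes qd = 47 - 5P.
Setting them equal: 47 - 5P = 2P → 47 = 7P, so P = 47/7 ≈ 6.7143 and q = 94/7 ≈ 13.4286.
%ΔP = (6.7143 − 6) / 6 × 100 = +11.90%.

+11.90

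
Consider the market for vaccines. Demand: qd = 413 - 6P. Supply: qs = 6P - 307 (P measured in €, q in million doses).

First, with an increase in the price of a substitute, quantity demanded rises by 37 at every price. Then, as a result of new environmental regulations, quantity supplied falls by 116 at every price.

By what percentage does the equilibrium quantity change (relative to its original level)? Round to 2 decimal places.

Solve the original market: 413 - 6P = 6P - 307, hence P = 60 and q = 53.
With the change applied: demand qd = 450 - 6P, supply qs = 6P - 423.
New equilibrium: 450 - 6P = 6P - 423 ⇒ 873 = 12P ⇒ P = 72.75, q = 13.5.
%Δq = (13.5 − 53) / 53 × 100 = -74.53%.

-74.53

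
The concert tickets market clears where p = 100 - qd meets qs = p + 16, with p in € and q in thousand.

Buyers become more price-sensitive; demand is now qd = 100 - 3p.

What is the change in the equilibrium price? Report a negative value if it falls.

-21

Initially, 100 - p = p + 16, so 84 = 2p and p = 42, q = 58.
The shock moves the curves to qd = 100 - 3p and qs = p + 16.
Equate the new curves: 100 - 3p = p + 16, giving 84 = 4p, p = 21, q = 37.
Δp = 21 − 42 = -21.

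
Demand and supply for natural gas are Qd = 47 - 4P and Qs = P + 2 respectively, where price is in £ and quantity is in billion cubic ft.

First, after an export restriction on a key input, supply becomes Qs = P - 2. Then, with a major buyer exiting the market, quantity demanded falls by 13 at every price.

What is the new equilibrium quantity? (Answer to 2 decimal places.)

Solve the original market: 47 - 4P = P + 2, hence P = 9 and Q = 11.
The new curves are Qd = 34 - 4P (demand) and Qs = P - 2 (supply).
Setting them equal: 34 - 4P = P - 2 → 36 = 5P, so P = 7.2 and Q = 5.2.

5.20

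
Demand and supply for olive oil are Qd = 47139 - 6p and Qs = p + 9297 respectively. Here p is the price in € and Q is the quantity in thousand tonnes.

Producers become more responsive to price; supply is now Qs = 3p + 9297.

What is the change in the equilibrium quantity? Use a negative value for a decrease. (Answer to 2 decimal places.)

+7208.00

Initially, 47139 - 6p = p + 9297, so 37842 = 7p and p = 5406, Q = 14703.
The shock moves the curves to Qd = 47139 - 6p and Qs = 3p + 9297.
Equate the new curves: 47139 - 6p = 3p + 9297, giving 37842 = 9p, p = 12614/3 ≈ 4204.6667, Q = 21911.
ΔQ = 21911 − 14703 = +7208.00.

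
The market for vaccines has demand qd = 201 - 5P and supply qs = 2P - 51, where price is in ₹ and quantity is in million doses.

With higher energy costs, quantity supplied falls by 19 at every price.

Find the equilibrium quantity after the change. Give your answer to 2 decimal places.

7.43

Original equilibrium: 201 - 5P = 2P - 51 gives 252 = 7P, so P = 36 and q = 21.
With the change applied: demand qd = 201 - 5P, supply qs = 2P - 70.
Equate the new curves: 201 - 5P = 2P - 70, giving 271 = 7P, P = 271/7 ≈ 38.7143, q = 52/7 ≈ 7.4286.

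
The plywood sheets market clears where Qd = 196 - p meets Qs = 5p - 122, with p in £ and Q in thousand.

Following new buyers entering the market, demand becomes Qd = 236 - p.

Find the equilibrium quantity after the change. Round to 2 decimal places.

Before the shock: 196 - p = 5p - 122 ⇒ 318 = 6p ⇒ p = 53, Q = 143.
The new curves are Qd = 236 - p (demand) and Qs = 5p - 122 (supply).
New equilibrium: 236 - p = 5p - 122 ⇒ 358 = 6p ⇒ p = 179/3 ≈ 59.6667, Q = 529/3 ≈ 176.3333.

176.33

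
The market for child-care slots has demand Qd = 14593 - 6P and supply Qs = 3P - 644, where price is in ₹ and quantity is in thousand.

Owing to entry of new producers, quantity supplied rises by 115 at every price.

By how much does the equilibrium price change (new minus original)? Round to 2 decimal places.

-12.78

Before the shock: 14593 - 6P = 3P - 644 ⇒ 15237 = 9P ⇒ P = 1693, Q = 4435.
The shock moves the curves to Qd = 14593 - 6P and Qs = 3P - 529.
Clearing the new market: 14593 - 6P = 3P - 529, so P = 15122/9 ≈ 1680.2222 and Q = 13535/3 ≈ 4511.6667.
ΔP = 1680.2222 − 1693 = -12.78.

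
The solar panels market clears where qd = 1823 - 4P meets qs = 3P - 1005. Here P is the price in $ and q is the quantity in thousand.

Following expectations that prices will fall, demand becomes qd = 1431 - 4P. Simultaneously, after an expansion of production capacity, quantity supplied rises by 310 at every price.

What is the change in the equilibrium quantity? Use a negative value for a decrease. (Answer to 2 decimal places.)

+9.14

Original equilibrium: 1823 - 4P = 3P - 1005 gives 2828 = 7P, so P = 404 and q = 207.
The new curves are qd = 1431 - 4P (demand) and qs = 3P - 695 (supply).
Equate the new curves: 1431 - 4P = 3P - 695, giving 2126 = 7P, P = 2126/7 ≈ 303.7143, q = 1513/7 ≈ 216.1429.
Δq = 216.1429 − 207 = +9.14.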